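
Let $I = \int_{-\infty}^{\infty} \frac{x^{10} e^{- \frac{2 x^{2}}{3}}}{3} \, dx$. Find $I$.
$\frac{76545 \sqrt{6} \sqrt{\pi}}{2048}$

Begin with the known integral
$$J(a) = \int_{-\infty}^{\infty} \frac{e^{- a x^{2}}}{3} \, dx = \frac{\sqrt{\pi}}{3 \sqrt{a}}.$$

Differentiating under the integral sign brings down a factor of $(-x^2)$:
$$\frac{dJ}{da} = \int_{-\infty}^{\infty} - \frac{x^{2} e^{- a x^{2}}}{3} \, dx = - \frac{\sqrt{\pi}}{6 a^{\frac{3}{2}}}.$$

Repeating $5$ times in total — each differentiation brings down another $(-x^2)$ — gives
$$\frac{d^{5}J}{da^{5}} = \int_{-\infty}^{\infty} - \frac{x^{10} e^{- a x^{2}}}{3} \, dx = - \frac{315 \sqrt{\pi}}{32 a^{\frac{11}{2}}},$$
and the integrand here is $(-1)^{5}$ times the target integrand, so $I = (-1)^{5}\,\frac{d^{5}J}{da^{5}} = \frac{315 \sqrt{\pi}}{32 a^{\frac{11}{2}}}$.

Setting $a = \frac{2}{3}$:
$$I = \frac{76545 \sqrt{6} \sqrt{\pi}}{2048}.$$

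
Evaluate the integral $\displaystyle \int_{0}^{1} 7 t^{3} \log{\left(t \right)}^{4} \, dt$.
$\frac{21}{128}$

Start from the elementary integral
$$J(a) = \int_{0}^{1} 7 t^{a} \, dt = \frac{7}{a + 1}.$$

Differentiating under the integral sign brings down a factor of $\ln t$:
$$\frac{dJ}{da} = \int_{0}^{1} 7 t^{a} \log{\left(t \right)} \, dt = - \frac{7}{\left(a + 1\right)^{2}}.$$

Repeating $4$ times in total — each differentiation brings down another $\ln t$ — gives
$$\frac{d^{4}J}{da^{4}} = \int_{0}^{1} 7 t^{a} \log{\left(t \right)}^{4} \, dt = \frac{168}{\left(a + 1\right)^{5}},$$
and the integrand here is exactly the target integrand, so $I = \frac{168}{\left(a + 1\right)^{5}}$.

Setting $a = 3$:
$$I = \frac{21}{128}.$$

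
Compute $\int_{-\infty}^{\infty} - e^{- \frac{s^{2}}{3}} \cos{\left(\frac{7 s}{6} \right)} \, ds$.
$- \frac{\sqrt{3} \sqrt{\pi}}{e^{\frac{49}{48}}}$

Define $I(b) = \int_{-\infty}^{\infty} - e^{- \frac{s^{2}}{3}} \cos{\left(b s \right)} \, ds$.

Differentiating under the integral sign,
$$I'(b) = \int_{-\infty}^{\infty} s e^{- \frac{s^{2}}{3}} \sin{\left(b s \right)} \, ds.$$

Integrate $\int_{-\infty}^{\infty} s \sin(b s)\, e^{- \frac{s^{2}}{3}}\, ds$ by parts with $u = \sin(b s)$ and $dv = s\, e^{- \frac{s^{2}}{3}}\, ds$, giving $v = - \frac{3 e^{- \frac{s^{2}}{3}}}{2}$. The boundary term vanishes and
$$\int_{-\infty}^{\infty} s \sin(b s)\, e^{- \frac{s^{2}}{3}}\, ds = \frac{3 b}{2} \int_{-\infty}^{\infty} \cos(b s)\, e^{- \frac{s^{2}}{3}}\, ds,$$
so $I'(b) = - \frac{3 b}{2}\, I(b)$.

This is a separable first-order ODE; solving with the initial condition $I(0) = \int_{-\infty}^{\infty} - e^{- \frac{s^{2}}{3}}\,ds = - \sqrt{3} \sqrt{\pi}$ gives
$$I(b) = - \sqrt{3} \sqrt{\pi} e^{- \frac{3 b^{2}}{4}}.$$

Setting $b = \frac{7}{6}$:
$$I = - \frac{\sqrt{3} \sqrt{\pi}}{e^{\frac{49}{48}}}.$$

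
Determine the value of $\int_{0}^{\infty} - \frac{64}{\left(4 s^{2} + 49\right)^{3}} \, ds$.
$- \frac{6 \pi}{16807}$

Start from the standard arctangent integral
$$J(a) = \int_{0}^{\infty} - \frac{1}{a^{2} + s^{2}} \, ds = - \frac{\pi}{2 a}.$$

Differentiating under the integral sign with respect to $a$,
$$\frac{dJ}{da} = \int_{0}^{\infty} \frac{2 a}{\left(a^{2} + s^{2}\right)^{2}} \, ds = \frac{\pi}{2 a^{2}},$$
so $\int_{0}^{\infty} - \frac{1}{\left(a^{2} + s^{2}\right)^{2}} \, ds = - \frac{\pi}{4 a^{3}}$.

Repeating — each differentiation of $1/(s^2+a^2)^j$ produces $-2ja/(s^2+a^2)^{j+1}$ — and dividing through by $-2ja$ at each step yields, after $2$ differentiations in total,
$$\int_{0}^{\infty} - \frac{1}{\left(a^{2} + s^{2}\right)^{3}} \, ds = - \frac{3 \pi}{16 a^{5}}.$$

Setting $a = \frac{7}{2}$:
$$I = - \frac{6 \pi}{16807}.$$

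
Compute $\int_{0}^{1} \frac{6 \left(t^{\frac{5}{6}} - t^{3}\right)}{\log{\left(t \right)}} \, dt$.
$- \log{\left(\frac{191102976}{1771561} \right)}$

Introduce a parameter $a$ in the exponent: let $I(a) = \int_{0}^{1} \frac{6 \left(t^{\frac{5}{6}} - t^{a}\right)}{\log{\left(t \right)}} \, dt$.

Since $\dfrac{\partial}{\partial a}\,t^{a} = t^{a} \ln t$, the $\ln t$ in the denominator cancels and
$$\frac{dI}{da} = \int_{0}^{1} -6 t^{a} \, dt = -6 \left[\frac{t^{a+1}}{a+1}\right]_0^1 = - \frac{6}{a + 1}.$$

Integrating with respect to $a$ gives $I(a) = - \log{\left(\frac{46656 \left(a + 1\right)^{6}}{1771561} \right)} + C$.

At $a = \frac{5}{6}$ the integrand is identically $0$, so $I(\frac{5}{6}) = 0$. The closed form gives $0$, hence $C = 0$.

Setting $a = 3$:
$$I = - \log{\left(\frac{191102976}{1771561} \right)}.$$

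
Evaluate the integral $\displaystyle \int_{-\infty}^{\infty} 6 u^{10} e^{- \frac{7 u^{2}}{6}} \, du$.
$\frac{196830 \sqrt{42} \sqrt{\pi}}{16807}$

Consider the simpler parametrised integral
$$J(a) = \int_{-\infty}^{\infty} 6 e^{- a u^{2}} \, du = \frac{6 \sqrt{\pi}}{\sqrt{a}}.$$

Differentiating under the integral sign brings down a factor of $(-u^2)$:
$$\frac{dJ}{da} = \int_{-\infty}^{\infty} - 6 u^{2} e^{- a u^{2}} \, du = - \frac{3 \sqrt{\pi}}{a^{\frac{3}{2}}}.$$

Repeating $5$ times in total — each differentiation brings down another $(-u^2)$ — gives
$$\frac{d^{5}J}{da^{5}} = \int_{-\infty}^{\infty} - 6 u^{10} e^{- a u^{2}} \, du = - \frac{2835 \sqrt{\pi}}{16 a^{\frac{11}{2}}},$$
and the integrand here is $(-1)^{5}$ times the target integrand, so $I = (-1)^{5}\,\frac{d^{5}J}{da^{5}} = \frac{2835 \sqrt{\pi}}{16 a^{\frac{11}{2}}}$.

Setting $a = \frac{7}{6}$:
$$I = \frac{196830 \sqrt{42} \sqrt{\pi}}{16807}.$$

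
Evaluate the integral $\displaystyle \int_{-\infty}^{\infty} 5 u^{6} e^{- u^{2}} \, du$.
$\frac{75 \sqrt{\pi}}{8}$

Consider the simpler parametrised integral
$$J(a) = \int_{-\infty}^{\infty} 5 e^{- a u^{2}} \, du = \frac{5 \sqrt{\pi}}{\sqrt{a}}.$$

Differentiating under the integral sign brings down a factor of $(-u^2)$:
$$\frac{dJ}{da} = \int_{-\infty}^{\infty} - 5 u^{2} e^{- a u^{2}} \, du = - \frac{5 \sqrt{\pi}}{2 a^{\frac{3}{2}}}.$$

Repeating $3$ times in total — each differentiation brings down another $(-u^2)$ — gives
$$\frac{d^{3}J}{da^{3}} = \int_{-\infty}^{\infty} - 5 u^{6} e^{- a u^{2}} \, du = - \frac{75 \sqrt{\pi}}{8 a^{\frac{7}{2}}},$$
and the integrand here is $(-1)^{3}$ times the target integrand, so $I = (-1)^{3}\,\frac{d^{3}J}{da^{3}} = \frac{75 \sqrt{\pi}}{8 a^{\frac{7}{2}}}$.

Setting $a = 1$:
$$I = \frac{75 \sqrt{\pi}}{8}.$$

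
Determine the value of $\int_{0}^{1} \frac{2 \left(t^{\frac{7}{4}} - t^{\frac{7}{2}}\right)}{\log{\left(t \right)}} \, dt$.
$\log{\left(\frac{121}{324} \right)}$

Introduce a parameter $a$ in the exponent: let $I(a) = \int_{0}^{1} \frac{2 \left(- t^{\frac{7}{2}} + t^{a}\right)}{\log{\left(t \right)}} \, dt$.

Since $\dfrac{\partial}{\partial a}\,t^{a} = t^{a} \ln t$, the $\ln t$ in the denominator cancels and
$$\frac{dI}{da} = \int_{0}^{1} 2 t^{a} \, dt = 2 \left[\frac{t^{a+1}}{a+1}\right]_0^1 = \frac{2}{a + 1}.$$

Integrating with respect to $a$ gives $I(a) = \log{\left(\frac{4 \left(a + 1\right)^{2}}{81} \right)} + C$.

At $a = \frac{7}{2}$ the integrand is identically $0$, so $I(\frac{7}{2}) = 0$. The closed form gives $0$, hence $C = 0$.

Setting $a = \frac{7}{4}$:
$$I = \log{\left(\frac{121}{324} \right)}.$$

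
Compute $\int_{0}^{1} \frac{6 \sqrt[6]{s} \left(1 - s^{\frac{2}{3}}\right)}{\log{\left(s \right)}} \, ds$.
$- \log{\left(\frac{1771561}{117649} \right)}$

Consider the one-parameter family: let $I(a) = \int_{0}^{1} \frac{6 \left(\sqrt[6]{s} - s^{a}\right)}{\log{\left(s \right)}} \, ds$.

Since $\dfrac{\partial}{\partial a}\,s^{a} = s^{a} \ln s$, the $\ln s$ in the denominator cancels and
$$\frac{dI}{da} = \int_{0}^{1} -6 s^{a} \, ds = -6 \left[\frac{s^{a+1}}{a+1}\right]_0^1 = - \frac{6}{a + 1}.$$

Integrating with respect to $a$ gives $I(a) = - \log{\left(\frac{46656 \left(a + 1\right)^{6}}{117649} \right)} + C$.

At $a = \frac{1}{6}$ the integrand is identically $0$, so $I(\frac{1}{6}) = 0$. The closed form gives $0$, hence $C = 0$.

Setting $a = \frac{5}{6}$:
$$I = - \log{\left(\frac{1771561}{117649} \right)}.$$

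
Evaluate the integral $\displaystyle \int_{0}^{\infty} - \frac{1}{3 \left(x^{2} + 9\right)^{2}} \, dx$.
$- \frac{\pi}{324}$

Begin with the known result
$$J(a) = \int_{0}^{\infty} - \frac{1}{3 \left(a^{2} + x^{2}\right)} \, dx = - \frac{\pi}{6 a}.$$

Differentiating under the integral sign with respect to $a$,
$$\frac{dJ}{da} = \int_{0}^{\infty} \frac{2 a}{3 \left(a^{2} + x^{2}\right)^{2}} \, dx = \frac{\pi}{6 a^{2}},$$
so $\int_{0}^{\infty} - \frac{1}{3 \left(a^{2} + x^{2}\right)^{2}} \, dx = - \frac{\pi}{12 a^{3}}$.

Setting $a = 3$:
$$I = - \frac{\pi}{324}.$$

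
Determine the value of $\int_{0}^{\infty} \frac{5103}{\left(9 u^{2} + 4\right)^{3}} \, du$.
$\frac{5103 \pi}{512}$

Begin with the known result
$$J(a) = \int_{0}^{\infty} \frac{7}{a^{2} + u^{2}} \, du = \frac{7 \pi}{2 a}.$$

Differentiating under the integral sign with respect to $a$,
$$\frac{dJ}{da} = \int_{0}^{\infty} - \frac{14 a}{\left(a^{2} + u^{2}\right)^{2}} \, du = - \frac{7 \pi}{2 a^{2}},$$
so $\int_{0}^{\infty} \frac{7}{\left(a^{2} + u^{2}\right)^{2}} \, du = \frac{7 \pi}{4 a^{3}}$.

Repeating — each differentiation of $1/(u^2+a^2)^j$ produces $-2ja/(u^2+a^2)^{j+1}$ — and dividing through by $-2ja$ at each step yields, after $2$ differentiations in total,
$$\int_{0}^{\infty} \frac{7}{\left(a^{2} + u^{2}\right)^{3}} \, du = \frac{21 \pi}{16 a^{5}}.$$

Setting $a = \frac{2}{3}$:
$$I = \frac{5103 \pi}{512}.$$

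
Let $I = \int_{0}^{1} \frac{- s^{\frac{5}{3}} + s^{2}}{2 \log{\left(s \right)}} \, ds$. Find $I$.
$- \frac{3 \log{\left(2 \right)}}{2} + \log{\left(3 \right)}$

Consider the one-parameter family: let $I(a) = \int_{0}^{1} \frac{s^{2} - s^{a}}{2 \log{\left(s \right)}} \, ds$.

Since $\dfrac{\partial}{\partial a}\,s^{a} = s^{a} \ln s$, the $\ln s$ in the denominator cancels and
$$\frac{dI}{da} = \int_{0}^{1} - \frac{1}{2} s^{a} \, ds = - \frac{1}{2} \left[\frac{s^{a+1}}{a+1}\right]_0^1 = - \frac{1}{2 a + 2}.$$

Integrating with respect to $a$ gives $I(a) = - \frac{\log{\left(a + 1 \right)}}{2} + \frac{\log{\left(3 \right)}}{2} + C$.

At $a = 2$ the integrand is identically $0$, so $I(2) = 0$. The closed form gives $0$, hence $C = 0$.

Setting $a = \frac{5}{3}$:
$$I = - \frac{3 \log{\left(2 \right)}}{2} + \log{\left(3 \right)}.$$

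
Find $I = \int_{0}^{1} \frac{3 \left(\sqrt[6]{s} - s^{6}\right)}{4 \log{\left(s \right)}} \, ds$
$- \frac{3 \log{\left(6 \right)}}{4}$

Replace the exponent $6$ by a parameter $a$: let $I(a) = \int_{0}^{1} \frac{3 \left(\sqrt[6]{s} - s^{a}\right)}{4 \log{\left(s \right)}} \, ds$.

Since $\dfrac{\partial}{\partial a}\,s^{a} = s^{a} \ln s$, the $\ln s$ in the denominator cancels and
$$\frac{dI}{da} = \int_{0}^{1} - \frac{3}{4} s^{a} \, ds = - \frac{3}{4} \left[\frac{s^{a+1}}{a+1}\right]_0^1 = - \frac{3}{4 a + 4}.$$

Integrating with respect to $a$ gives $I(a) = - \frac{3 \log{\left(a + 1 \right)}}{4} - \frac{3 \log{\left(6 \right)}}{4} + \frac{3 \log{\left(7 \right)}}{4} + C$.

At $a = \frac{1}{6}$ the integrand is identically $0$, so $I(\frac{1}{6}) = 0$. The closed form gives $0$, hence $C = 0$.

Setting $a = 6$:
$$I = - \frac{3 \log{\left(6 \right)}}{4}.$$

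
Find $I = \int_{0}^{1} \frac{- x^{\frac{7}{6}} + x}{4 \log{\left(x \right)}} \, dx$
$- \frac{\log{\left(13 \right)}}{4} + \frac{\log{\left(2 \right)}}{4} + \frac{\log{\left(6 \right)}}{4}$

Replace the exponent $\frac{7}{6}$ by a parameter $a$: let $I(a) = \int_{0}^{1} \frac{x - x^{a}}{4 \log{\left(x \right)}} \, dx$.

Since $\dfrac{\partial}{\partial a}\,x^{a} = x^{a} \ln x$, the $\ln x$ in the denominator cancels and
$$\frac{dI}{da} = \int_{0}^{1} - \frac{1}{4} x^{a} \, dx = - \frac{1}{4} \left[\frac{x^{a+1}}{a+1}\right]_0^1 = - \frac{1}{4 a + 4}.$$

Integrating with respect to $a$ gives $I(a) = - \frac{\log{\left(a + 1 \right)}}{4} + \frac{\log{\left(2 \right)}}{4} + C$.

At $a = 1$ the integrand is identically $0$, so $I(1) = 0$. The closed form gives $0$, hence $C = 0$.

Setting $a = \frac{7}{6}$:
$$I = - \frac{\log{\left(13 \right)}}{4} + \frac{\log{\left(2 \right)}}{4} + \frac{\log{\left(6 \right)}}{4}.$$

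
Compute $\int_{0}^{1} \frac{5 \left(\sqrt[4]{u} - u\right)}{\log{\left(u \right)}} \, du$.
$- \log{\left(\frac{32768}{3125} \right)}$

Replace the exponent $1$ by a parameter $a$: let $I(a) = \int_{0}^{1} \frac{5 \left(\sqrt[4]{u} - u^{a}\right)}{\log{\left(u \right)}} \, du$.

Since $\dfrac{\partial}{\partial a}\,u^{a} = u^{a} \ln u$, the $\ln u$ in the denominator cancels and
$$\frac{dI}{da} = \int_{0}^{1} -5 u^{a} \, du = -5 \left[\frac{u^{a+1}}{a+1}\right]_0^1 = - \frac{5}{a + 1}.$$

Integrating with respect to $a$ gives $I(a) = - \log{\left(\frac{1024 \left(a + 1\right)^{5}}{3125} \right)} + C$.

At $a = \frac{1}{4}$ the integrand is identically $0$, so $I(\frac{1}{4}) = 0$. The closed form gives $0$, hence $C = 0$.

Setting $a = 1$:
$$I = - \log{\left(\frac{32768}{3125} \right)}.$$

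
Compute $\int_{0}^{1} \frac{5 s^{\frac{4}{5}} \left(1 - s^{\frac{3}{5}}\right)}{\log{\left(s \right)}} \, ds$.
$\log{\left(\frac{243}{1024} \right)}$

Consider the one-parameter family: let $I(a) = \int_{0}^{1} \frac{5 \left(- s^{\frac{7}{5}} + s^{a}\right)}{\log{\left(s \right)}} \, ds$.

Since $\dfrac{\partial}{\partial a}\,s^{a} = s^{a} \ln s$, the $\ln s$ in the denominator cancels and
$$\frac{dI}{da} = \int_{0}^{1} 5 s^{a} \, ds = 5 \left[\frac{s^{a+1}}{a+1}\right]_0^1 = \frac{5}{a + 1}.$$

Integrating with respect to $a$ gives $I(a) = \log{\left(\frac{3125 \left(a + 1\right)^{5}}{248832} \right)} + C$.

At $a = \frac{7}{5}$ the integrand is identically $0$, so $I(\frac{7}{5}) = 0$. The closed form gives $0$, hence $C = 0$.

Setting $a = \frac{4}{5}$:
$$I = \log{\left(\frac{243}{1024} \right)}.$$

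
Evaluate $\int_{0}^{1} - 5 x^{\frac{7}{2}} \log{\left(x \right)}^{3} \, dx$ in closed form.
$\frac{160}{2187}$

Consider the simpler parametrised integral
$$J(a) = \int_{0}^{1} - 5 x^{a} \, dx = - \frac{5}{a + 1}.$$

Differentiating under the integral sign brings down a factor of $\ln x$:
$$\frac{dJ}{da} = \int_{0}^{1} - 5 x^{a} \log{\left(x \right)} \, dx = \frac{5}{\left(a + 1\right)^{2}}.$$

Repeating $3$ times in total — each differentiation brings down another $\ln x$ — gives
$$\frac{d^{3}J}{da^{3}} = \int_{0}^{1} - 5 x^{a} \log{\left(x \right)}^{3} \, dx = \frac{30}{\left(a + 1\right)^{4}},$$
and the integrand here is exactly the target integrand, so $I = \frac{30}{\left(a + 1\right)^{4}}$.

Setting $a = \frac{7}{2}$:
$$I = \frac{160}{2187}.$$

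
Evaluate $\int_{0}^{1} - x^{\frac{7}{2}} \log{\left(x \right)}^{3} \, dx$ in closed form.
$\frac{32}{2187}$

Start from the elementary integral
$$J(a) = \int_{0}^{1} - x^{a} \, dx = - \frac{1}{a + 1}.$$

Differentiating under the integral sign brings down a factor of $\ln x$:
$$\frac{dJ}{da} = \int_{0}^{1} - x^{a} \log{\left(x \right)} \, dx = \frac{1}{\left(a + 1\right)^{2}}.$$

Repeating $3$ times in total — each differentiation brings down another $\ln x$ — gives
$$\frac{d^{3}J}{da^{3}} = \int_{0}^{1} - x^{a} \log{\left(x \right)}^{3} \, dx = \frac{6}{\left(a + 1\right)^{4}},$$
and the integrand here is exactly the target integrand, so $I = \frac{6}{\left(a + 1\right)^{4}}$.

Setting $a = \frac{7}{2}$:
$$I = \frac{32}{2187}.$$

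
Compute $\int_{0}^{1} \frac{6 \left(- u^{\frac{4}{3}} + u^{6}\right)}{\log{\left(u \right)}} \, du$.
$\log{\left(729 \right)}$

Consider the one-parameter family: let $I(a) = \int_{0}^{1} \frac{6 \left(u^{6} - u^{a}\right)}{\log{\left(u \right)}} \, du$.

Since $\dfrac{\partial}{\partial a}\,u^{a} = u^{a} \ln u$, the $\ln u$ in the denominator cancels and
$$\frac{dI}{da} = \int_{0}^{1} -6 u^{a} \, du = -6 \left[\frac{u^{a+1}}{a+1}\right]_0^1 = - \frac{6}{a + 1}.$$

Integrating with respect to $a$ gives $I(a) = \log{\left(\frac{117649}{\left(a + 1\right)^{6}} \right)} + C$.

At $a = 6$ the integrand is identically $0$, so $I(6) = 0$. The closed form gives $0$, hence $C = 0$.

Setting $a = \frac{4}{3}$:
$$I = \log{\left(729 \right)}.$$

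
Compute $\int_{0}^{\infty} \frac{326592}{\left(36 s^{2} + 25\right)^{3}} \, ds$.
$\frac{10206 \pi}{3125}$

Recall the elementary integral
$$J(a) = \int_{0}^{\infty} \frac{7}{a^{2} + s^{2}} \, ds = \frac{7 \pi}{2 a}.$$

Differentiating under the integral sign with respect to $a$,
$$\frac{dJ}{da} = \int_{0}^{\infty} - \frac{14 a}{\left(a^{2} + s^{2}\right)^{2}} \, ds = - \frac{7 \pi}{2 a^{2}},$$
so $\int_{0}^{\infty} \frac{7}{\left(a^{2} + s^{2}\right)^{2}} \, ds = \frac{7 \pi}{4 a^{3}}$.

Repeating — each differentiation of $1/(s^2+a^2)^j$ produces $-2ja/(s^2+a^2)^{j+1}$ — and dividing through by $-2ja$ at each step yields, after $2$ differentiations in total,
$$\int_{0}^{\infty} \frac{7}{\left(a^{2} + s^{2}\right)^{3}} \, ds = \frac{21 \pi}{16 a^{5}}.$$

Setting $a = \frac{5}{6}$:
$$I = \frac{10206 \pi}{3125}.$$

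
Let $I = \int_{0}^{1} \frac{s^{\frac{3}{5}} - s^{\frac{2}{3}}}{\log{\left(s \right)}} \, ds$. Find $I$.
$- \log{\left(\frac{25}{24} \right)}$

Consider the one-parameter family: let $I(a) = \int_{0}^{1} \frac{s^{\frac{3}{5}} - s^{a}}{\log{\left(s \right)}} \, ds$.

Since $\dfrac{\partial}{\partial a}\,s^{a} = s^{a} \ln s$, the $\ln s$ in the denominator cancels and
$$\frac{dI}{da} = \int_{0}^{1} -1 s^{a} \, ds = -1 \left[\frac{s^{a+1}}{a+1}\right]_0^1 = - \frac{1}{a + 1}.$$

Integrating with respect to $a$ gives $I(a) = - \log{\left(\frac{5 a}{8} + \frac{5}{8} \right)} + C$.

At $a = \frac{3}{5}$ the integrand is identically $0$, so $I(\frac{3}{5}) = 0$. The closed form gives $0$, hence $C = 0$.

Setting $a = \frac{2}{3}$:
$$I = - \log{\left(\frac{25}{24} \right)}.$$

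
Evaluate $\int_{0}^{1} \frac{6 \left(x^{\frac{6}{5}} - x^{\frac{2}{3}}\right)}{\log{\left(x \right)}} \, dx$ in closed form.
$- \log{\left(\frac{244140625}{1291467969} \right)}$

Replace the exponent $\frac{2}{3}$ by a parameter $a$: let $I(a) = \int_{0}^{1} \frac{6 \left(x^{\frac{6}{5}} - x^{a}\right)}{\log{\left(x \right)}} \, dx$.

Since $\dfrac{\partial}{\partial a}\,x^{a} = x^{a} \ln x$, the $\ln x$ in the denominator cancels and
$$\frac{dI}{da} = \int_{0}^{1} -6 x^{a} \, dx = -6 \left[\frac{x^{a+1}}{a+1}\right]_0^1 = - \frac{6}{a + 1}.$$

Integrating with respect to $a$ gives $I(a) = - \log{\left(\frac{15625 \left(a + 1\right)^{6}}{1771561} \right)} + C$.

At $a = \frac{6}{5}$ the integrand is identically $0$, so $I(\frac{6}{5}) = 0$. The closed form gives $0$, hence $C = 0$.

Setting $a = \frac{2}{3}$:
$$I = - \log{\left(\frac{244140625}{1291467969} \right)}.$$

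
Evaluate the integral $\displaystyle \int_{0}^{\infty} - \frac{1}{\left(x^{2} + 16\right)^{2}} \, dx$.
$- \frac{\pi}{256}$

Recall the elementary integral
$$J(a) = \int_{0}^{\infty} - \frac{1}{a^{2} + x^{2}} \, dx = - \frac{\pi}{2 a}.$$

Differentiating under the integral sign with respect to $a$,
$$\frac{dJ}{da} = \int_{0}^{\infty} \frac{2 a}{\left(a^{2} + x^{2}\right)^{2}} \, dx = \frac{\pi}{2 a^{2}},$$
so $\int_{0}^{\infty} - \frac{1}{\left(a^{2} + x^{2}\right)^{2}} \, dx = - \frac{\pi}{4 a^{3}}$.

Setting $a = 4$:
$$I = - \frac{\pi}{256}.$$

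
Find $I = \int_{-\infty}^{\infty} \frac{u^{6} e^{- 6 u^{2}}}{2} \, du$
$\frac{5 \sqrt{6} \sqrt{\pi}}{6912}$

Consider the simpler parametrised integral
$$J(a) = \int_{-\infty}^{\infty} \frac{e^{- a u^{2}}}{2} \, du = \frac{\sqrt{\pi}}{2 \sqrt{a}}.$$

Differentiating under the integral sign brings down a factor of $(-u^2)$:
$$\frac{dJ}{da} = \int_{-\infty}^{\infty} - \frac{u^{2} e^{- a u^{2}}}{2} \, du = - \frac{\sqrt{\pi}}{4 a^{\frac{3}{2}}}.$$

Repeating $3$ times in total — each differentiation brings down another $(-u^2)$ — gives
$$\frac{d^{3}J}{da^{3}} = \int_{-\infty}^{\infty} - \frac{u^{6} e^{- a u^{2}}}{2} \, du = - \frac{15 \sqrt{\pi}}{16 a^{\frac{7}{2}}},$$
and the integrand here is $(-1)^{3}$ times the target integrand, so $I = (-1)^{3}\,\frac{d^{3}J}{da^{3}} = \frac{15 \sqrt{\pi}}{16 a^{\frac{7}{2}}}$.

Setting $a = 6$:
$$I = \frac{5 \sqrt{6} \sqrt{\pi}}{6912}.$$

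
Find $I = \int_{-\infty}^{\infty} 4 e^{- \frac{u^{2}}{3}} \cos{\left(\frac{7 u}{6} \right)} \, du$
$\frac{4 \sqrt{3} \sqrt{\pi}}{e^{\frac{49}{48}}}$

Define $I(b) = \int_{-\infty}^{\infty} 4 e^{- \frac{u^{2}}{3}} \cos{\left(b u \right)} \, du$.

Differentiating under the integral sign,
$$I'(b) = \int_{-\infty}^{\infty} - 4 u e^{- \frac{u^{2}}{3}} \sin{\left(b u \right)} \, du.$$

Integrate $\int_{-\infty}^{\infty} u \sin(b u)\, e^{- \frac{u^{2}}{3}}\, du$ by parts with $w = \sin(b u)$ and $dv = u\, e^{- \frac{u^{2}}{3}}\, du$, giving $v = - \frac{3 e^{- \frac{u^{2}}{3}}}{2}$. The boundary term vanishes and
$$\int_{-\infty}^{\infty} u \sin(b u)\, e^{- \frac{u^{2}}{3}}\, du = \frac{3 b}{2} \int_{-\infty}^{\infty} \cos(b u)\, e^{- \frac{u^{2}}{3}}\, du,$$
so $I'(b) = - \frac{3 b}{2}\, I(b)$.

This is a separable first-order ODE; solving with the initial condition $I(0) = \int_{-\infty}^{\infty} 4 e^{- \frac{u^{2}}{3}}\,du = 4 \sqrt{3} \sqrt{\pi}$ gives
$$I(b) = 4 \sqrt{3} \sqrt{\pi} e^{- \frac{3 b^{2}}{4}}.$$

Setting $b = \frac{7}{6}$:
$$I = \frac{4 \sqrt{3} \sqrt{\pi}}{e^{\frac{49}{48}}}.$$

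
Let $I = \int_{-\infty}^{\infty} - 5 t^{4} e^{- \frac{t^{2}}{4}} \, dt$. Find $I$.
$- 120 \sqrt{\pi}$

Start from the elementary integral
$$J(a) = \int_{-\infty}^{\infty} - 5 e^{- a t^{2}} \, dt = - \frac{5 \sqrt{\pi}}{\sqrt{a}}.$$

Differentiating under the integral sign brings down a factor of $(-t^2)$:
$$\frac{dJ}{da} = \int_{-\infty}^{\infty} 5 t^{2} e^{- a t^{2}} \, dt = \frac{5 \sqrt{\pi}}{2 a^{\frac{3}{2}}}.$$

Repeating twice in total — each differentiation brings down another $(-t^2)$ — gives
$$\frac{d^{2}J}{da^{2}} = \int_{-\infty}^{\infty} - 5 t^{4} e^{- a t^{2}} \, dt = - \frac{15 \sqrt{\pi}}{4 a^{\frac{5}{2}}},$$
and the integrand here is exactly the target integrand, so $I = - \frac{15 \sqrt{\pi}}{4 a^{\frac{5}{2}}}$.

Setting $a = \frac{1}{4}$:
$$I = - 120 \sqrt{\pi}.$$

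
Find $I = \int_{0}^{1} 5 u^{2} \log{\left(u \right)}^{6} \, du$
$\frac{400}{243}$

Start from the elementary integral
$$J(a) = \int_{0}^{1} 5 u^{a} \, du = \frac{5}{a + 1}.$$

Differentiating under the integral sign brings down a factor of $\ln u$:
$$\frac{dJ}{da} = \int_{0}^{1} 5 u^{a} \log{\left(u \right)} \, du = - \frac{5}{\left(a + 1\right)^{2}}.$$

Repeating $6$ times in total — each differentiation brings down another $\ln u$ — gives
$$\frac{d^{6}J}{da^{6}} = \int_{0}^{1} 5 u^{a} \log{\left(u \right)}^{6} \, du = \frac{3600}{\left(a + 1\right)^{7}},$$
and the integrand here is exactly the target integrand, so $I = \frac{3600}{\left(a + 1\right)^{7}}$.

Setting $a = 2$:
$$I = \frac{400}{243}.$$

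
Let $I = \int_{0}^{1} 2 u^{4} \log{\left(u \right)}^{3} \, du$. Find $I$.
$- \frac{12}{625}$

Consider the simpler parametrised integral
$$J(a) = \int_{0}^{1} 2 u^{a} \, du = \frac{2}{a + 1}.$$

Differentiating under the integral sign brings down a factor of $\ln u$:
$$\frac{dJ}{da} = \int_{0}^{1} 2 u^{a} \log{\left(u \right)} \, du = - \frac{2}{\left(a + 1\right)^{2}}.$$

Repeating $3$ times in total — each differentiation brings down another $\ln u$ — gives
$$\frac{d^{3}J}{da^{3}} = \int_{0}^{1} 2 u^{a} \log{\left(u \right)}^{3} \, du = - \frac{12}{\left(a + 1\right)^{4}},$$
and the integrand here is exactly the target integrand, so $I = - \frac{12}{\left(a + 1\right)^{4}}$.

Setting $a = 4$:
$$I = - \frac{12}{625}.$$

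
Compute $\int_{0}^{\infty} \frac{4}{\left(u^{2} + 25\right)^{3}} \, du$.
$\frac{3 \pi}{12500}$

Begin with the known result
$$J(a) = \int_{0}^{\infty} \frac{4}{a^{2} + u^{2}} \, du = \frac{2 \pi}{a}.$$

Differentiating under the integral sign with respect to $a$,
$$\frac{dJ}{da} = \int_{0}^{\infty} - \frac{8 a}{\left(a^{2} + u^{2}\right)^{2}} \, du = - \frac{2 \pi}{a^{2}},$$
so $\int_{0}^{\infty} \frac{4}{\left(a^{2} + u^{2}\right)^{2}} \, du = \frac{\pi}{a^{3}}$.

Repeating — each differentiation of $1/(u^2+a^2)^j$ produces $-2ja/(u^2+a^2)^{j+1}$ — and dividing through by $-2ja$ at each step yields, after $2$ differentiations in total,
$$\int_{0}^{\infty} \frac{4}{\left(a^{2} + u^{2}\right)^{3}} \, du = \frac{3 \pi}{4 a^{5}}.$$

Setting $a = 5$:
$$I = \frac{3 \pi}{12500}.$$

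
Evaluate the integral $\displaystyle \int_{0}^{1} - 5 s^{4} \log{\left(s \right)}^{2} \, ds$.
$- \frac{2}{25}$

Start from the elementary integral
$$J(a) = \int_{0}^{1} - 5 s^{a} \, ds = - \frac{5}{a + 1}.$$

Differentiating under the integral sign brings down a factor of $\ln s$:
$$\frac{dJ}{da} = \int_{0}^{1} - 5 s^{a} \log{\left(s \right)} \, ds = \frac{5}{\left(a + 1\right)^{2}}.$$

Repeating twice in total — each differentiation brings down another $\ln s$ — gives
$$\frac{d^{2}J}{da^{2}} = \int_{0}^{1} - 5 s^{a} \log{\left(s \right)}^{2} \, ds = - \frac{10}{\left(a + 1\right)^{3}},$$
and the integrand here is exactly the target integrand, so $I = - \frac{10}{\left(a + 1\right)^{3}}$.

Setting $a = 4$:
$$I = - \frac{2}{25}.$$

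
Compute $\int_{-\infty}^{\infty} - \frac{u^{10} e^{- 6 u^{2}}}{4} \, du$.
$- \frac{35 \sqrt{6} \sqrt{\pi}}{221184}$

Start from the elementary integral
$$J(a) = \int_{-\infty}^{\infty} - \frac{e^{- a u^{2}}}{4} \, du = - \frac{\sqrt{\pi}}{4 \sqrt{a}}.$$

Differentiating under the integral sign brings down a factor of $(-u^2)$:
$$\frac{dJ}{da} = \int_{-\infty}^{\infty} \frac{u^{2} e^{- a u^{2}}}{4} \, du = \frac{\sqrt{\pi}}{8 a^{\frac{3}{2}}}.$$

Repeating $5$ times in total — each differentiation brings down another $(-u^2)$ — gives
$$\frac{d^{5}J}{da^{5}} = \int_{-\infty}^{\infty} \frac{u^{10} e^{- a u^{2}}}{4} \, du = \frac{945 \sqrt{\pi}}{128 a^{\frac{11}{2}}},$$
and the integrand here is $(-1)^{5}$ times the target integrand, so $I = (-1)^{5}\,\frac{d^{5}J}{da^{5}} = - \frac{945 \sqrt{\pi}}{128 a^{\frac{11}{2}}}$.

Setting $a = 6$:
$$I = - \frac{35 \sqrt{6} \sqrt{\pi}}{221184}.$$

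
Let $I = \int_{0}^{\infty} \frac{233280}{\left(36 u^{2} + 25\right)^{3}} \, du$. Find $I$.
$\frac{1458 \pi}{625}$

Recall the elementary integral
$$J(a) = \int_{0}^{\infty} \frac{5}{a^{2} + u^{2}} \, du = \frac{5 \pi}{2 a}.$$

Differentiating under the integral sign with respect to $a$,
$$\frac{dJ}{da} = \int_{0}^{\infty} - \frac{10 a}{\left(a^{2} + u^{2}\right)^{2}} \, du = - \frac{5 \pi}{2 a^{2}},$$
so $\int_{0}^{\infty} \frac{5}{\left(a^{2} + u^{2}\right)^{2}} \, du = \frac{5 \pi}{4 a^{3}}$.

Repeating — each differentiation of $1/(u^2+a^2)^j$ produces $-2ja/(u^2+a^2)^{j+1}$ — and dividing through by $-2ja$ at each step yields, after $2$ differentiations in total,
$$\int_{0}^{\infty} \frac{5}{\left(a^{2} + u^{2}\right)^{3}} \, du = \frac{15 \pi}{16 a^{5}}.$$

Setting $a = \frac{5}{6}$:
$$I = \frac{1458 \pi}{625}.$$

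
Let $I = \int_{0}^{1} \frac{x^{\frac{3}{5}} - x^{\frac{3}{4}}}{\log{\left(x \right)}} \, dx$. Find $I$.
$\log{\left(\frac{32}{35} \right)}$

Introduce a parameter $a$ in the exponent: let $I(a) = \int_{0}^{1} \frac{- x^{\frac{3}{4}} + x^{a}}{\log{\left(x \right)}} \, dx$.

Since $\dfrac{\partial}{\partial a}\,x^{a} = x^{a} \ln x$, the $\ln x$ in the denominator cancels and
$$\frac{dI}{da} = \int_{0}^{1} x^{a} \, dx = \left[\frac{x^{a+1}}{a+1}\right]_0^1 = \frac{1}{a + 1}.$$

Integrating with respect to $a$ gives $I(a) = \log{\left(\frac{4 a}{7} + \frac{4}{7} \right)} + C$.

At $a = \frac{3}{4}$ the integrand is identically $0$, so $I(\frac{3}{4}) = 0$. The closed form gives $0$, hence $C = 0$.

Setting $a = \frac{3}{5}$:
$$I = \log{\left(\frac{32}{35} \right)}.$$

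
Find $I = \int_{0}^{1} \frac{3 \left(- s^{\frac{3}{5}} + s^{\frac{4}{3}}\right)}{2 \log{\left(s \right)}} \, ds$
$- \log{\left(\frac{48 \sqrt{210}}{1225} \right)}$

Replace the exponent $\frac{3}{5}$ by a parameter $a$: let $I(a) = \int_{0}^{1} \frac{3 \left(s^{\frac{4}{3}} - s^{a}\right)}{2 \log{\left(s \right)}} \, ds$.

Since $\dfrac{\partial}{\partial a}\,s^{a} = s^{a} \ln s$, the $\ln s$ in the denominator cancels and
$$\frac{dI}{da} = \int_{0}^{1} - \frac{3}{2} s^{a} \, ds = - \frac{3}{2} \left[\frac{s^{a+1}}{a+1}\right]_0^1 = - \frac{3}{2 a + 2}.$$

Integrating with respect to $a$ gives $I(a) = - \log{\left(\frac{3 \sqrt{21} \left(a + 1\right)^{\frac{3}{2}}}{49} \right)} + C$.

At $a = \frac{4}{3}$ the integrand is identically $0$, so $I(\frac{4}{3}) = 0$. The closed form gives $0$, hence $C = 0$.

Setting $a = \frac{3}{5}$:
$$I = - \log{\left(\frac{48 \sqrt{210}}{1225} \right)}.$$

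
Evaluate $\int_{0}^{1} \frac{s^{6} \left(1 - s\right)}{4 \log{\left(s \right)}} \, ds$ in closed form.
$\log{\left(\frac{\sqrt[4]{14}}{2} \right)}$

Introduce a parameter $a$ in the exponent: let $I(a) = \int_{0}^{1} \frac{- s^{7} + s^{a}}{4 \log{\left(s \right)}} \, ds$.

Since $\dfrac{\partial}{\partial a}\,s^{a} = s^{a} \ln s$, the $\ln s$ in the denominator cancels and
$$\frac{dI}{da} = \int_{0}^{1} \frac{1}{4} s^{a} \, ds = \frac{1}{4} \left[\frac{s^{a+1}}{a+1}\right]_0^1 = \frac{1}{4 \left(a + 1\right)}.$$

Integrating with respect to $a$ gives $I(a) = \frac{\log{\left(a + 1 \right)}}{4} - \frac{3 \log{\left(2 \right)}}{4} + C$.

At $a = 7$ the integrand is identically $0$, so $I(7) = 0$. The closed form gives $0$, hence $C = 0$.

Setting $a = 6$:
$$I = \log{\left(\frac{\sqrt[4]{14}}{2} \right)}.$$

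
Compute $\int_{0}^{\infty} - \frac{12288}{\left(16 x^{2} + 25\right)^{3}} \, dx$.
$- \frac{576 \pi}{3125}$

Begin with the known result
$$J(a) = \int_{0}^{\infty} - \frac{3}{a^{2} + x^{2}} \, dx = - \frac{3 \pi}{2 a}.$$

Differentiating under the integral sign with respect to $a$,
$$\frac{dJ}{da} = \int_{0}^{\infty} \frac{6 a}{\left(a^{2} + x^{2}\right)^{2}} \, dx = \frac{3 \pi}{2 a^{2}},$$
so $\int_{0}^{\infty} - \frac{3}{\left(a^{2} + x^{2}\right)^{2}} \, dx = - \frac{3 \pi}{4 a^{3}}$.

Repeating — each differentiation of $1/(x^2+a^2)^j$ produces $-2ja/(x^2+a^2)^{j+1}$ — and dividing through by $-2ja$ at each step yields, after $2$ differentiations in total,
$$\int_{0}^{\infty} - \frac{3}{\left(a^{2} + x^{2}\right)^{3}} \, dx = - \frac{9 \pi}{16 a^{5}}.$$

Setting $a = \frac{5}{4}$:
$$I = - \frac{576 \pi}{3125}.$$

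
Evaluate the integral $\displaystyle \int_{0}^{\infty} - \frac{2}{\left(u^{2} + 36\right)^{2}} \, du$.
$- \frac{\pi}{432}$

Begin with the known result
$$J(a) = \int_{0}^{\infty} - \frac{2}{a^{2} + u^{2}} \, du = - \frac{\pi}{a}.$$

Differentiating under the integral sign with respect to $a$,
$$\frac{dJ}{da} = \int_{0}^{\infty} \frac{4 a}{\left(a^{2} + u^{2}\right)^{2}} \, du = \frac{\pi}{a^{2}},$$
so $\int_{0}^{\infty} - \frac{2}{\left(a^{2} + u^{2}\right)^{2}} \, du = - \frac{\pi}{2 a^{3}}$.

Setting $a = 6$:
$$I = - \frac{\pi}{432}.$$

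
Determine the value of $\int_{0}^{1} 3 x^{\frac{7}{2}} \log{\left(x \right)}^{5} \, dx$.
$- \frac{2560}{59049}$

Consider the simpler parametrised integral
$$J(a) = \int_{0}^{1} 3 x^{a} \, dx = \frac{3}{a + 1}.$$

Differentiating under the integral sign brings down a factor of $\ln x$:
$$\frac{dJ}{da} = \int_{0}^{1} 3 x^{a} \log{\left(x \right)} \, dx = - \frac{3}{\left(a + 1\right)^{2}}.$$

Repeating $5$ times in total — each differentiation brings down another $\ln x$ — gives
$$\frac{d^{5}J}{da^{5}} = \int_{0}^{1} 3 x^{a} \log{\left(x \right)}^{5} \, dx = - \frac{360}{\left(a + 1\right)^{6}},$$
and the integrand here is exactly the target integrand, so $I = - \frac{360}{\left(a + 1\right)^{6}}$.

Setting $a = \frac{7}{2}$:
$$I = - \frac{2560}{59049}.$$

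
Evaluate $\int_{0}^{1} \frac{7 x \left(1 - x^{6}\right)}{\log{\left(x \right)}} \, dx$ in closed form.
$- \log{\left(16384 \right)}$

Consider the one-parameter family: let $I(a) = \int_{0}^{1} \frac{7 \left(- x^{7} + x^{a}\right)}{\log{\left(x \right)}} \, dx$.

Since $\dfrac{\partial}{\partial a}\,x^{a} = x^{a} \ln x$, the $\ln x$ in the denominator cancels and
$$\frac{dI}{da} = \int_{0}^{1} 7 x^{a} \, dx = 7 \left[\frac{x^{a+1}}{a+1}\right]_0^1 = \frac{7}{a + 1}.$$

Integrating with respect to $a$ gives $I(a) = \log{\left(\frac{\left(a + 1\right)^{7}}{2097152} \right)} + C$.

At $a = 7$ the integrand is identically $0$, so $I(7) = 0$. The closed form gives $0$, hence $C = 0$.

Setting $a = 1$:
$$I = - \log{\left(16384 \right)}.$$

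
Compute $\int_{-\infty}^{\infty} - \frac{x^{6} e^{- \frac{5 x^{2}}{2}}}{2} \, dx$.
$- \frac{3 \sqrt{10} \sqrt{\pi}}{250}$

Start from the elementary integral
$$J(a) = \int_{-\infty}^{\infty} - \frac{e^{- a x^{2}}}{2} \, dx = - \frac{\sqrt{\pi}}{2 \sqrt{a}}.$$

Differentiating under the integral sign brings down a factor of $(-x^2)$:
$$\frac{dJ}{da} = \int_{-\infty}^{\infty} \frac{x^{2} e^{- a x^{2}}}{2} \, dx = \frac{\sqrt{\pi}}{4 a^{\frac{3}{2}}}.$$

Repeating $3$ times in total — each differentiation brings down another $(-x^2)$ — gives
$$\frac{d^{3}J}{da^{3}} = \int_{-\infty}^{\infty} \frac{x^{6} e^{- a x^{2}}}{2} \, dx = \frac{15 \sqrt{\pi}}{16 a^{\frac{7}{2}}},$$
and the integrand here is $(-1)^{3}$ times the target integrand, so $I = (-1)^{3}\,\frac{d^{3}J}{da^{3}} = - \frac{15 \sqrt{\pi}}{16 a^{\frac{7}{2}}}$.

Setting $a = \frac{5}{2}$:
$$I = - \frac{3 \sqrt{10} \sqrt{\pi}}{250}.$$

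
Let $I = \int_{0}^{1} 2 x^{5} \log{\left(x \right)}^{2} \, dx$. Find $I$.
$\frac{1}{54}$

Consider the simpler parametrised integral
$$J(a) = \int_{0}^{1} 2 x^{a} \, dx = \frac{2}{a + 1}.$$

Differentiating under the integral sign brings down a factor of $\ln x$:
$$\frac{dJ}{da} = \int_{0}^{1} 2 x^{a} \log{\left(x \right)} \, dx = - \frac{2}{\left(a + 1\right)^{2}}.$$

Repeating twice in total — each differentiation brings down another $\ln x$ — gives
$$\frac{d^{2}J}{da^{2}} = \int_{0}^{1} 2 x^{a} \log{\left(x \right)}^{2} \, dx = \frac{4}{\left(a + 1\right)^{3}},$$
and the integrand here is exactly the target integrand, so $I = \frac{4}{\left(a + 1\right)^{3}}$.

Setting $a = 5$:
$$I = \frac{1}{54}.$$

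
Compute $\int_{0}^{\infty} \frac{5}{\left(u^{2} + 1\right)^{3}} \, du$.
$\frac{15 \pi}{16}$

Start from the standard arctangent integral
$$J(a) = \int_{0}^{\infty} \frac{5}{a^{2} + u^{2}} \, du = \frac{5 \pi}{2 a}.$$

Differentiating under the integral sign with respect to $a$,
$$\frac{dJ}{da} = \int_{0}^{\infty} - \frac{10 a}{\left(a^{2} + u^{2}\right)^{2}} \, du = - \frac{5 \pi}{2 a^{2}},$$
so $\int_{0}^{\infty} \frac{5}{\left(a^{2} + u^{2}\right)^{2}} \, du = \frac{5 \pi}{4 a^{3}}$.

Repeating — each differentiation of $1/(u^2+a^2)^j$ produces $-2ja/(u^2+a^2)^{j+1}$ — and dividing through by $-2ja$ at each step yields, after $2$ differentiations in total,
$$\int_{0}^{\infty} \frac{5}{\left(a^{2} + u^{2}\right)^{3}} \, du = \frac{15 \pi}{16 a^{5}}.$$

Setting $a = 1$:
$$I = \frac{15 \pi}{16}.$$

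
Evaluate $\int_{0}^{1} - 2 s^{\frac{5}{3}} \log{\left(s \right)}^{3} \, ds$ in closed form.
$\frac{243}{1024}$

Start from the elementary integral
$$J(a) = \int_{0}^{1} - 2 s^{a} \, ds = - \frac{2}{a + 1}.$$

Differentiating under the integral sign brings down a factor of $\ln s$:
$$\frac{dJ}{da} = \int_{0}^{1} - 2 s^{a} \log{\left(s \right)} \, ds = \frac{2}{\left(a + 1\right)^{2}}.$$

Repeating $3$ times in total — each differentiation brings down another $\ln s$ — gives
$$\frac{d^{3}J}{da^{3}} = \int_{0}^{1} - 2 s^{a} \log{\left(s \right)}^{3} \, ds = \frac{12}{\left(a + 1\right)^{4}},$$
and the integrand here is exactly the target integrand, so $I = \frac{12}{\left(a + 1\right)^{4}}$.

Setting $a = \frac{5}{3}$:
$$I = \frac{243}{1024}.$$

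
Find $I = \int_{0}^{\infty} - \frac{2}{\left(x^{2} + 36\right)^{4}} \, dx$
$- \frac{5 \pi}{4478976}$

Recall the elementary integral
$$J(a) = \int_{0}^{\infty} - \frac{2}{a^{2} + x^{2}} \, dx = - \frac{\pi}{a}.$$

Differentiating under the integral sign with respect to $a$,
$$\frac{dJ}{da} = \int_{0}^{\infty} \frac{4 a}{\left(a^{2} + x^{2}\right)^{2}} \, dx = \frac{\pi}{a^{2}},$$
so $\int_{0}^{\infty} - \frac{2}{\left(a^{2} + x^{2}\right)^{2}} \, dx = - \frac{\pi}{2 a^{3}}$.

Repeating — each differentiation of $1/(x^2+a^2)^j$ produces $-2ja/(x^2+a^2)^{j+1}$ — and dividing through by $-2ja$ at each step yields, after $3$ differentiations in total,
$$\int_{0}^{\infty} - \frac{2}{\left(a^{2} + x^{2}\right)^{4}} \, dx = - \frac{5 \pi}{16 a^{7}}.$$

Setting $a = 6$:
$$I = - \frac{5 \pi}{4478976}.$$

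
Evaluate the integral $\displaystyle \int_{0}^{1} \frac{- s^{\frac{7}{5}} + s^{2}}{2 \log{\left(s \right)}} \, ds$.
$- \log{\left(2 \right)} + \frac{\log{\left(5 \right)}}{2}$

Replace the exponent $2$ by a parameter $a$: let $I(a) = \int_{0}^{1} \frac{- s^{\frac{7}{5}} + s^{a}}{2 \log{\left(s \right)}} \, ds$.

Since $\dfrac{\partial}{\partial a}\,s^{a} = s^{a} \ln s$, the $\ln s$ in the denominator cancels and
$$\frac{dI}{da} = \int_{0}^{1} \frac{1}{2} s^{a} \, ds = \frac{1}{2} \left[\frac{s^{a+1}}{a+1}\right]_0^1 = \frac{1}{2 \left(a + 1\right)}.$$

Integrating with respect to $a$ gives $I(a) = \log{\left(\frac{\sqrt{15} \sqrt{a + 1}}{6} \right)} + C$.

At $a = \frac{7}{5}$ the integrand is identically $0$, so $I(\frac{7}{5}) = 0$. The closed form gives $0$, hence $C = 0$.

Setting $a = 2$:
$$I = - \log{\left(2 \right)} + \frac{\log{\left(5 \right)}}{2}.$$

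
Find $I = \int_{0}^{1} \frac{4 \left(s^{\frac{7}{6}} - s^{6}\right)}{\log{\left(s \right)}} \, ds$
$\log{\left(\frac{28561}{3111696} \right)}$

Introduce a parameter $a$ in the exponent: let $I(a) = \int_{0}^{1} \frac{4 \left(- s^{6} + s^{a}\right)}{\log{\left(s \right)}} \, ds$.

Since $\dfrac{\partial}{\partial a}\,s^{a} = s^{a} \ln s$, the $\ln s$ in the denominator cancels and
$$\frac{dI}{da} = \int_{0}^{1} 4 s^{a} \, ds = 4 \left[\frac{s^{a+1}}{a+1}\right]_0^1 = \frac{4}{a + 1}.$$

Integrating with respect to $a$ gives $I(a) = \log{\left(\frac{\left(a + 1\right)^{4}}{2401} \right)} + C$.

At $a = 6$ the integrand is identically $0$, so $I(6) = 0$. The closed form gives $0$, hence $C = 0$.

Setting $a = \frac{7}{6}$:
$$I = \log{\left(\frac{28561}{3111696} \right)}.$$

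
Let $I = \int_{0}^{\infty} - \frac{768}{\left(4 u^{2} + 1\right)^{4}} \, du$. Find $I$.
$- 60 \pi$

Start from the standard arctangent integral
$$J(a) = \int_{0}^{\infty} - \frac{3}{a^{2} + u^{2}} \, du = - \frac{3 \pi}{2 a}.$$

Differentiating under the integral sign with respect to $a$,
$$\frac{dJ}{da} = \int_{0}^{\infty} \frac{6 a}{\left(a^{2} + u^{2}\right)^{2}} \, du = \frac{3 \pi}{2 a^{2}},$$
so $\int_{0}^{\infty} - \frac{3}{\left(a^{2} + u^{2}\right)^{2}} \, du = - \frac{3 \pi}{4 a^{3}}$.

Repeating — each differentiation of $1/(u^2+a^2)^j$ produces $-2ja/(u^2+a^2)^{j+1}$ — and dividing through by $-2ja$ at each step yields, after $3$ differentiations in total,
$$\int_{0}^{\infty} - \frac{3}{\left(a^{2} + u^{2}\right)^{4}} \, du = - \frac{15 \pi}{32 a^{7}}.$$

Setting $a = \frac{1}{2}$:
$$I = - 60 \pi.$$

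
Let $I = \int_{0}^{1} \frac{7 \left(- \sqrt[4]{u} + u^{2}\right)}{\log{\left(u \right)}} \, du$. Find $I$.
$\log{\left(\frac{35831808}{78125} \right)}$

Replace the exponent $\frac{1}{4}$ by a parameter $a$: let $I(a) = \int_{0}^{1} \frac{7 \left(u^{2} - u^{a}\right)}{\log{\left(u \right)}} \, du$.

Since $\dfrac{\partial}{\partial a}\,u^{a} = u^{a} \ln u$, the $\ln u$ in the denominator cancels and
$$\frac{dI}{da} = \int_{0}^{1} -7 u^{a} \, du = -7 \left[\frac{u^{a+1}}{a+1}\right]_0^1 = - \frac{7}{a + 1}.$$

Integrating with respect to $a$ gives $I(a) = \log{\left(\frac{2187}{\left(a + 1\right)^{7}} \right)} + C$.

At $a = 2$ the integrand is identically $0$, so $I(2) = 0$. The closed form gives $0$, hence $C = 0$.

Setting $a = \frac{1}{4}$:
$$I = \log{\left(\frac{35831808}{78125} \right)}.$$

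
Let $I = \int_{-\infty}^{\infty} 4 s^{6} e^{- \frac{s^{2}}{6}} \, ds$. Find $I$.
$1620 \sqrt{6} \sqrt{\pi}$

Begin with the known integral
$$J(a) = \int_{-\infty}^{\infty} 4 e^{- a s^{2}} \, ds = \frac{4 \sqrt{\pi}}{\sqrt{a}}.$$

Differentiating under the integral sign brings down a factor of $(-s^2)$:
$$\frac{dJ}{da} = \int_{-\infty}^{\infty} - 4 s^{2} e^{- a s^{2}} \, ds = - \frac{2 \sqrt{\pi}}{a^{\frac{3}{2}}}.$$

Repeating $3$ times in total — each differentiation brings down another $(-s^2)$ — gives
$$\frac{d^{3}J}{da^{3}} = \int_{-\infty}^{\infty} - 4 s^{6} e^{- a s^{2}} \, ds = - \frac{15 \sqrt{\pi}}{2 a^{\frac{7}{2}}},$$
and the integrand here is $(-1)^{3}$ times the target integrand, so $I = (-1)^{3}\,\frac{d^{3}J}{da^{3}} = \frac{15 \sqrt{\pi}}{2 a^{\frac{7}{2}}}$.

Setting $a = \frac{1}{6}$:
$$I = 1620 \sqrt{6} \sqrt{\pi}.$$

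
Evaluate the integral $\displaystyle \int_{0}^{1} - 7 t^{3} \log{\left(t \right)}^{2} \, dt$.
$- \frac{7}{32}$

Start from the elementary integral
$$J(a) = \int_{0}^{1} - 7 t^{a} \, dt = - \frac{7}{a + 1}.$$

Differentiating under the integral sign brings down a factor of $\ln t$:
$$\frac{dJ}{da} = \int_{0}^{1} - 7 t^{a} \log{\left(t \right)} \, dt = \frac{7}{\left(a + 1\right)^{2}}.$$

Repeating twice in total — each differentiation brings down another $\ln t$ — gives
$$\frac{d^{2}J}{da^{2}} = \int_{0}^{1} - 7 t^{a} \log{\left(t \right)}^{2} \, dt = - \frac{14}{\left(a + 1\right)^{3}},$$
and the integrand here is exactly the target integrand, so $I = - \frac{14}{\left(a + 1\right)^{3}}$.

Setting $a = 3$:
$$I = - \frac{7}{32}.$$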